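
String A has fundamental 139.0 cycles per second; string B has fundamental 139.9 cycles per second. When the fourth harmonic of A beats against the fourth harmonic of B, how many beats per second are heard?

3.6 Hz

Fourth harmonic of the first: 4·139.0 = 556.0 Hz.
Fourth harmonic of the second: 4·139.9 = 559.6 Hz.
f_beat = |556.0 − 559.6| = 3.6 Hz.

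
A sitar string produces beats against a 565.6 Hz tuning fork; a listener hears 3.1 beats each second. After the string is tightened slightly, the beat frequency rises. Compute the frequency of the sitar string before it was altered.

568.7 Hz

|f − 565.6| = 3.1, so the sitar string was at either 562.5 Hz or 568.7 Hz.
Increasing tension raises a string's frequency; the adjustment raises the sitar string's frequency.
The beat rate rose, so the adjustment moved the sitar string further from 565.6 Hz — it was already above the reference.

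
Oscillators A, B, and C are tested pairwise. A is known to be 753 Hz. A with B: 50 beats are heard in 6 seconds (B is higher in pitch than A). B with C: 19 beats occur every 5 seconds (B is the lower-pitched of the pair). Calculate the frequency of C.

765.1333 Hz

A–B: Beat frequency = 50/6 = 8.3333 Hz.
B is above A, so f_B = 753 + 8.3333 = 761.3333 Hz.
B–C: Beat frequency = 19/5 = 3.8 Hz.
C is above B, so f_C = 761.3333 + 3.8 = 765.1333 Hz.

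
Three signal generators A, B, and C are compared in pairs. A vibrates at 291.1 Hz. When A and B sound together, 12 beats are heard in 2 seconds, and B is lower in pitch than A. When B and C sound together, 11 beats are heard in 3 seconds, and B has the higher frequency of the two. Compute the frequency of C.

281.4333 Hz

A–B: Beat frequency = 12/2 = 6 Hz.
B is below A, so f_B = 291.1 − 6 = 285.1 Hz.
B–C: Beat frequency = 11/3 = 3.6667 Hz.
C is below B, so f_C = 285.1 − 3.6667 = 281.4333 Hz.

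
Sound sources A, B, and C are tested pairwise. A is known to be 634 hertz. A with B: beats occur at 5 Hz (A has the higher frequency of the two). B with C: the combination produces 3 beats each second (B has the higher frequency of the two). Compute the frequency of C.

626 Hz

B is below A, so f_B = 634 − 5 = 629 Hz.
C is below B, so f_C = 629 − 3 = 626 Hz.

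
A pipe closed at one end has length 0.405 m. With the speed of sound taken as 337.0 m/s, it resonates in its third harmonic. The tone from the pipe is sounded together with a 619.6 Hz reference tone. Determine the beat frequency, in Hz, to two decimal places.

Closed pipe (odd harmonics): f_n = n·v/(4L) = 3·337.0/(4·0.405) = 624.0741 Hz.
f_beat = |624.0741 − 619.6| = 4.47 Hz.

4.47 Hz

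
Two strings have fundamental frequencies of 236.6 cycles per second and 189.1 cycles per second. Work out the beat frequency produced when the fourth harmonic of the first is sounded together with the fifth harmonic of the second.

Fourth harmonic of the first: 4·236.6 = 946.4 Hz.
Fifth harmonic of the second: 5·189.1 = 945.5 Hz.
f_beat = |946.4 − 945.5| = 0.9 Hz.

0.9 Hz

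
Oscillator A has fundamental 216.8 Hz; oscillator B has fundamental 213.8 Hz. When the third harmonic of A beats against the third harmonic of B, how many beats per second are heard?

Third harmonic of the first: 3·216.8 = 650.4 Hz.
Third harmonic of the second: 3·213.8 = 641.4 Hz.
f_beat = |650.4 − 641.4| = 9.0 Hz.

9.0 Hz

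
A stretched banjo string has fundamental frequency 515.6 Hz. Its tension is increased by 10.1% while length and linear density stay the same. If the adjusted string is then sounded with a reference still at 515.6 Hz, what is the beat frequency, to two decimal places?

25.41 Hz

For a string, f ∝ √T, so the new frequency is 515.6·√1.101 = 541.0116 Hz.
f_beat = |541.0116 − 515.6| = 25.41 Hz.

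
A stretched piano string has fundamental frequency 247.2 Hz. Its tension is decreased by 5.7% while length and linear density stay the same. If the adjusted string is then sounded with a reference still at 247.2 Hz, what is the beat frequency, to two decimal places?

For a string, f ∝ √T, so the new frequency is 247.2·√0.943 = 240.0514 Hz.
f_beat = |240.0514 − 247.2| = 7.15 Hz.

7.15 Hz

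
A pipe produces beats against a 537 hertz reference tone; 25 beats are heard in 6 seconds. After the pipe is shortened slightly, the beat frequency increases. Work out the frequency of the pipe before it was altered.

Beat frequency = 25/6 = 4.1667 Hz.
|f − 537| = 4.1667, so the pipe was at either 532.8333 Hz or 541.1667 Hz.
A shorter pipe has a higher fundamental; the adjustment raises the pipe's frequency.
The beat rate rose, so the adjustment moved the pipe further from 537 Hz — it was already above the reference.

541.1667 Hz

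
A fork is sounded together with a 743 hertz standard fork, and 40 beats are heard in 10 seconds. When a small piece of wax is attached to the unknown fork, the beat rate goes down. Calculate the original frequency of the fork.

747 Hz

Beat frequency = 40/10 = 4 Hz.
|f − 743| = 4, so the fork was at either 739 Hz or 747 Hz.
Loading a fork with wax lowers its frequency; the adjustment lowers the fork's frequency.
The beat rate fell, so the adjustment moved the fork toward 743 Hz — it must have started above the reference.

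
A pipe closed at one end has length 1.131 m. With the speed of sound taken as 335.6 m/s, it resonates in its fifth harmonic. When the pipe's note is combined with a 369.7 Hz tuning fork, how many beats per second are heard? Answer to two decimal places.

Closed pipe (odd harmonics): f_n = n·v/(4L) = 5·335.6/(4·1.131) = 370.9107 Hz.
f_beat = |370.9107 − 369.7| = 1.21 Hz.

1.21 Hz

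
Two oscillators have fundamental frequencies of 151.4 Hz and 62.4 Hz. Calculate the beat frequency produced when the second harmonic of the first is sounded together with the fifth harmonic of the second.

9.2 Hz

Second harmonic of the first: 2·151.4 = 302.8 Hz.
Fifth harmonic of the second: 5·62.4 = 312.0 Hz.
f_beat = |302.8 − 312.0| = 9.2 Hz.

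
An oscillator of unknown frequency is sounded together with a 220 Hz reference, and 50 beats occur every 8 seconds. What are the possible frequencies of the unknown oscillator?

Beat frequency = 50/8 = 6.25 Hz.
|f − 220| = 6.25, so f = 220 ± 6.25.

213.75 Hz or 226.25 Hz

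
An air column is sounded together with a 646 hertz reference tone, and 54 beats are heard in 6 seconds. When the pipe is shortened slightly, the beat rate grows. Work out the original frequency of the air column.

Beat frequency = 54/6 = 9 Hz.
|f − 646| = 9, so the air column was at either 637 Hz or 655 Hz.
A shorter pipe has a higher fundamental; the adjustment raises the air column's frequency.
The beat rate rose, so the adjustment moved the air column further from 646 Hz — it was already above the reference.

655 Hz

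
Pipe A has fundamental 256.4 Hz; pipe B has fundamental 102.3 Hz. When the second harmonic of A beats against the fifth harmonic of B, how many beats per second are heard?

Second harmonic of the first: 2·256.4 = 512.8 Hz.
Fifth harmonic of the second: 5·102.3 = 511.5 Hz.
f_beat = |512.8 − 511.5| = 1.3 Hz.

1.3 Hz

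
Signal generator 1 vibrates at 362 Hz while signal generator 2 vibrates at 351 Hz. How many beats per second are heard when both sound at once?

Beats arise from superposition of two nearby frequencies; the beat rate is |f₁ − f₂|.
|362 − 351| = 11 Hz.

11 Hz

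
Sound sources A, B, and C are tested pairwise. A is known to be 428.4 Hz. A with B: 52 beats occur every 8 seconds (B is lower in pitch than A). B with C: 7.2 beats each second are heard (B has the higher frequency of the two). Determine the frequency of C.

414.7 Hz

A–B: Beat frequency = 52/8 = 6.5 Hz.
B is below A, so f_B = 428.4 − 6.5 = 421.9 Hz.
C is below B, so f_C = 421.9 − 7.2 = 414.7 Hz.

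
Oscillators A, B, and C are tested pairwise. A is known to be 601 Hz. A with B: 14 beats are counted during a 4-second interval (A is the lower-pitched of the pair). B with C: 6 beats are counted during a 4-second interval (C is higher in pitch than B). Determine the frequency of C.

606 Hz

A–B: Beat frequency = 14/4 = 3.5 Hz.
B is above A, so f_B = 601 + 3.5 = 604.5 Hz.
B–C: Beat frequency = 6/4 = 1.5 Hz.
C is above B, so f_C = 604.5 + 1.5 = 606 Hz.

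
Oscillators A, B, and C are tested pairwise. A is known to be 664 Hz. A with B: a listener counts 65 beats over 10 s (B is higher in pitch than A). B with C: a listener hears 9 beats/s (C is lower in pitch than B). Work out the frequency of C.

661.5 Hz

A–B: Beat frequency = 65/10 = 6.5 Hz.
B is above A, so f_B = 664 + 6.5 = 670.5 Hz.
C is below B, so f_C = 670.5 − 9 = 661.5 Hz.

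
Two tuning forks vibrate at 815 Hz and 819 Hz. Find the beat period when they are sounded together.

f_beat = |815 − 819| = 4 Hz.
Beat period T = 1 / f_beat = 1 / 4 s.

0.250 s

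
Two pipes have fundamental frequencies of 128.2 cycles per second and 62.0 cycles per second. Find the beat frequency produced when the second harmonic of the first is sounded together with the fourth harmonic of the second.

Second harmonic of the first: 2·128.2 = 256.4 Hz.
Fourth harmonic of the second: 4·62.0 = 248.0 Hz.
f_beat = |256.4 − 248.0| = 8.4 Hz.

8.4 Hz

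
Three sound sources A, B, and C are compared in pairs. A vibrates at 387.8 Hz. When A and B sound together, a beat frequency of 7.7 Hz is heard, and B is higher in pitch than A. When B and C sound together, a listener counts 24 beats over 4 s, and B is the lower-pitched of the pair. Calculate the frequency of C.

B is above A, so f_B = 387.8 + 7.7 = 395.5 Hz.
B–C: Beat frequency = 24/4 = 6 Hz.
C is above B, so f_C = 395.5 + 6 = 401.5 Hz.

401.5 Hz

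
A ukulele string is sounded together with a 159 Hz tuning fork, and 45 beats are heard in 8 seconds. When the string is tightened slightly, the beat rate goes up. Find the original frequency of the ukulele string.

164.625 Hz

Beat frequency = 45/8 = 5.625 Hz.
|f − 159| = 5.625, so the ukulele string was at either 153.375 Hz or 164.625 Hz.
Increasing tension raises a string's frequency; the adjustment raises the ukulele string's frequency.
The beat rate rose, so the adjustment moved the ukulele string further from 159 Hz — it was already above the reference.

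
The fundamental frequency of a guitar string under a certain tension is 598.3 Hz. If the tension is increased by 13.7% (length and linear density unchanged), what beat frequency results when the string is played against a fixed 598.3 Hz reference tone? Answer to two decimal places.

39.67 Hz

For a string, f ∝ √T, so the new frequency is 598.3·√1.137 = 637.9685 Hz.
f_beat = |637.9685 − 598.3| = 39.67 Hz.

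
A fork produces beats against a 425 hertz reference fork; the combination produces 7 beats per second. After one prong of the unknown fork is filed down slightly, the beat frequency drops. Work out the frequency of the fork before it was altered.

418 Hz

|f − 425| = 7, so the fork was at either 418 Hz or 432 Hz.
Filing a prong removes mass and raises the fork's frequency; the adjustment raises the fork's frequency.
The beat rate fell, so the adjustment moved the fork toward 425 Hz — it must have started below the reference.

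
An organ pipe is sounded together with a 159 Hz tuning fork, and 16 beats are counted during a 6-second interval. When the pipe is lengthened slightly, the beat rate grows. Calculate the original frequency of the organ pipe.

156.3333 Hz

Beat frequency = 16/6 = 2.6667 Hz.
|f − 159| = 2.6667, so the organ pipe was at either 156.3333 Hz or 161.6667 Hz.
A longer pipe has a lower fundamental; the adjustment lowers the organ pipe's frequency.
The beat rate rose, so the adjustment moved the organ pipe further from 159 Hz — it was already below the reference.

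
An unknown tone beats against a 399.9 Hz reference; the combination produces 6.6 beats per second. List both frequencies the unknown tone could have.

|f − 399.9| = 6.6, so f = 399.9 ± 6.6.

393.3 Hz or 406.5 Hz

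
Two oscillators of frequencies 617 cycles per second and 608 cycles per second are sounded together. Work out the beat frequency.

Beats arise from superposition of two nearby frequencies; the beat rate is |f₁ − f₂|.
|617 − 608| = 9 Hz.

9 Hz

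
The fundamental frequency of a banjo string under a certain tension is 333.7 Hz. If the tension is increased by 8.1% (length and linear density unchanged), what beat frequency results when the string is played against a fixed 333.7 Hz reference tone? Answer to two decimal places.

For a string, f ∝ √T, so the new frequency is 333.7·√1.081 = 346.9517 Hz.
f_beat = |346.9517 − 333.7| = 13.25 Hz.

13.25 Hz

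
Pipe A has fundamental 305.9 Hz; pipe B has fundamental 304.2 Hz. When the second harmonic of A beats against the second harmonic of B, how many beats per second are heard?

3.4 Hz

Second harmonic of the first: 2·305.9 = 611.8 Hz.
Second harmonic of the second: 2·304.2 = 608.4 Hz.
f_beat = |611.8 − 608.4| = 3.4 Hz.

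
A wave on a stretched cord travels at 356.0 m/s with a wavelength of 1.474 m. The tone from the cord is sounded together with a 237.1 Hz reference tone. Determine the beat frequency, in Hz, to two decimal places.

4.42 Hz

Source frequency f = v/λ = 356.0/1.474 = 241.5197 Hz.
f_beat = |241.5197 − 237.1| = 4.42 Hz.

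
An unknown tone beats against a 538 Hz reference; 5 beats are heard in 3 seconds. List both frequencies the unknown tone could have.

Beat frequency = 5/3 = 1.6667 Hz.
|f − 538| = 1.6667, so f = 538 ± 1.6667.

536.3333 Hz or 539.6667 Hz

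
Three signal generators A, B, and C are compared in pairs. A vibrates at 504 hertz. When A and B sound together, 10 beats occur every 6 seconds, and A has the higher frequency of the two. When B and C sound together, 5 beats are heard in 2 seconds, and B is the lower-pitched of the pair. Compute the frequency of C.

504.8333 Hz

A–B: Beat frequency = 10/6 = 1.6667 Hz.
B is below A, so f_B = 504 − 1.6667 = 502.3333 Hz.
B–C: Beat frequency = 5/2 = 2.5 Hz.
C is above B, so f_C = 502.3333 + 2.5 = 504.8333 Hz.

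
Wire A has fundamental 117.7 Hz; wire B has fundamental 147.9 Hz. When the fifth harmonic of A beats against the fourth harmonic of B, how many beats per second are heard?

Fifth harmonic of the first: 5·117.7 = 588.5 Hz.
Fourth harmonic of the second: 4·147.9 = 591.6 Hz.
f_beat = |588.5 − 591.6| = 3.1 Hz.

3.1 Hz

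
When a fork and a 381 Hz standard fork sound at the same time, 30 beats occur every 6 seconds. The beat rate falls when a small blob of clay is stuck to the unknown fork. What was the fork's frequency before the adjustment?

386 Hz

Beat frequency = 30/6 = 5 Hz.
|f − 381| = 5, so the fork was at either 376 Hz or 386 Hz.
Adding mass to a fork lowers its frequency; the adjustment lowers the fork's frequency.
The beat rate fell, so the adjustment moved the fork toward 381 Hz — it must have started above the reference.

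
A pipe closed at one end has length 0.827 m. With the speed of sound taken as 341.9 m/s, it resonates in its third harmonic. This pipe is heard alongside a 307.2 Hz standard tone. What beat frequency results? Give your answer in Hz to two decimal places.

2.87 Hz

Closed pipe (odd harmonics): f_n = n·v/(4L) = 3·341.9/(4·0.827) = 310.0665 Hz.
f_beat = |310.0665 − 307.2| = 2.87 Hz.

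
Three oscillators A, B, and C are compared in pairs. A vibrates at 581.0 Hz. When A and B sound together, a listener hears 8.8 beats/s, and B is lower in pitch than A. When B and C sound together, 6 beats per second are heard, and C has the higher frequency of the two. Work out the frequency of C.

578.2 Hz

B is below A, so f_B = 581.0 − 8.8 = 572.2 Hz.
C is above B, so f_C = 572.2 + 6 = 578.2 Hz.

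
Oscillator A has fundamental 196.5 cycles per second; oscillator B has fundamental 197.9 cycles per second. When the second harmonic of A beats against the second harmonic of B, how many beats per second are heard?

2.8 Hz

Second harmonic of the first: 2·196.5 = 393.0 Hz.
Second harmonic of the second: 2·197.9 = 395.8 Hz.
f_beat = |393.0 − 395.8| = 2.8 Hz.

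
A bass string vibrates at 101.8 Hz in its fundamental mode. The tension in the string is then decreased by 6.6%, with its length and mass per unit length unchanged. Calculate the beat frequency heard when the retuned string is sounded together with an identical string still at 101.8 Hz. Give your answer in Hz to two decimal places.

For a string, f ∝ √T, so the new frequency is 101.8·√0.934 = 98.3833 Hz.
f_beat = |98.3833 − 101.8| = 3.42 Hz.

3.42 Hz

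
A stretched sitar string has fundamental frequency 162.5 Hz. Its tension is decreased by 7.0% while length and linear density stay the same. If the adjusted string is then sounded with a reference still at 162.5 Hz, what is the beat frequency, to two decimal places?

For a string, f ∝ √T, so the new frequency is 162.5·√0.930 = 156.7093 Hz.
f_beat = |156.7093 − 162.5| = 5.79 Hz.

5.79 Hz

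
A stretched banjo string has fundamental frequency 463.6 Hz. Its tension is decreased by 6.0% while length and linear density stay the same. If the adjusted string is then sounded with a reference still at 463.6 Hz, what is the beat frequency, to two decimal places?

For a string, f ∝ √T, so the new frequency is 463.6·√0.940 = 449.4769 Hz.
f_beat = |449.4769 − 463.6| = 14.12 Hz.

14.12 Hz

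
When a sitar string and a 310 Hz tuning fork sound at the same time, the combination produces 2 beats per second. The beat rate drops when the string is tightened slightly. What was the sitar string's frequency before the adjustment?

|f − 310| = 2, so the sitar string was at either 308 Hz or 312 Hz.
Increasing tension raises a string's frequency; the adjustment raises the sitar string's frequency.
The beat rate fell, so the adjustment moved the sitar string toward 310 Hz — it must have started below the reference.

308 Hz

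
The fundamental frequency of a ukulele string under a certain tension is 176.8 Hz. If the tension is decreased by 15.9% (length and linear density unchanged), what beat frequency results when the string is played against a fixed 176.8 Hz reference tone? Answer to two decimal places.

14.66 Hz

For a string, f ∝ √T, so the new frequency is 176.8·√0.841 = 162.1363 Hz.
f_beat = |162.1363 − 176.8| = 14.66 Hz.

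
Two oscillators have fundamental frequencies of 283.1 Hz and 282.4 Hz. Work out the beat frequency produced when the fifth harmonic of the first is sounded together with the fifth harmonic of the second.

Fifth harmonic of the first: 5·283.1 = 1415.5 Hz.
Fifth harmonic of the second: 5·282.4 = 1412.0 Hz.
f_beat = |1415.5 − 1412.0| = 3.5 Hz.

3.5 Hz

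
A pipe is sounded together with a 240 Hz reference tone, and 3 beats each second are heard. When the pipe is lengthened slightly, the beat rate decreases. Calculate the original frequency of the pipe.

243 Hz

|f − 240| = 3, so the pipe was at either 237 Hz or 243 Hz.
A longer pipe has a lower fundamental; the adjustment lowers the pipe's frequency.
The beat rate fell, so the adjustment moved the pipe toward 240 Hz — it must have started above the reference.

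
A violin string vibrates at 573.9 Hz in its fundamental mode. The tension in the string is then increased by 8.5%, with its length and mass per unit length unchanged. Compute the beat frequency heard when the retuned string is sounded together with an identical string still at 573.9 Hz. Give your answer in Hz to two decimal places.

23.89 Hz

For a string, f ∝ √T, so the new frequency is 573.9·√1.085 = 597.7934 Hz.
f_beat = |597.7934 − 573.9| = 23.89 Hz.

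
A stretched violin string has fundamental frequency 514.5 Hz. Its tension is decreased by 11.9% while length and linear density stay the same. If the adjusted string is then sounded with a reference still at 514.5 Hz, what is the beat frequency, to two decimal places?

For a string, f ∝ √T, so the new frequency is 514.5·√0.881 = 482.9179 Hz.
f_beat = |482.9179 − 514.5| = 31.58 Hz.

31.58 Hz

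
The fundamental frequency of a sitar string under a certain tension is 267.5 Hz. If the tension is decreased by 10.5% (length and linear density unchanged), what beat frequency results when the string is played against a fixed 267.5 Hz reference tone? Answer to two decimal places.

14.43 Hz

For a string, f ∝ √T, so the new frequency is 267.5·√0.895 = 253.0669 Hz.
f_beat = |253.0669 − 267.5| = 14.43 Hz.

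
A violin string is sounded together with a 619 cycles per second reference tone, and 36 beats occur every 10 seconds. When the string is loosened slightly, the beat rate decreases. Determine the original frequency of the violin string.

Beat frequency = 36/10 = 3.6 Hz.
|f − 619| = 3.6, so the violin string was at either 615.4 Hz or 622.6 Hz.
Reducing tension lowers a string's frequency; the adjustment lowers the violin string's frequency.
The beat rate fell, so the adjustment moved the violin string toward 619 Hz — it must have started above the reference.

622.6 Hz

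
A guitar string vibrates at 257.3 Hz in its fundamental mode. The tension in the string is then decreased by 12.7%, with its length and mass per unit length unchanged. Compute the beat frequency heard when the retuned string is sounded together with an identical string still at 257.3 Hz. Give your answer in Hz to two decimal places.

For a string, f ∝ √T, so the new frequency is 257.3·√0.873 = 240.4069 Hz.
f_beat = |240.4069 − 257.3| = 16.89 Hz.

16.89 Hz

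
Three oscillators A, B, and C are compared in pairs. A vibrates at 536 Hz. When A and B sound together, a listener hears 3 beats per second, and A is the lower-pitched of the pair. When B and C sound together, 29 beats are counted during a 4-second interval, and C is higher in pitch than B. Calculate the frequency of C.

B is above A, so f_B = 536 + 3 = 539 Hz.
B–C: Beat frequency = 29/4 = 7.25 Hz.
C is above B, so f_C = 539 + 7.25 = 546.25 Hz.

546.25 Hz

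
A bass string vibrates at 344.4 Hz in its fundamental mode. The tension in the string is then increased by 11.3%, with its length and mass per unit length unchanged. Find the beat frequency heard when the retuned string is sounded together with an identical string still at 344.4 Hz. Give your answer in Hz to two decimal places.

For a string, f ∝ √T, so the new frequency is 344.4·√1.113 = 363.3379 Hz.
f_beat = |363.3379 − 344.4| = 18.94 Hz.

18.94 Hz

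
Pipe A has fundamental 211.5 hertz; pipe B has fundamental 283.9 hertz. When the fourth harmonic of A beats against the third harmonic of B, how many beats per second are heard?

Fourth harmonic of the first: 4·211.5 = 846.0 Hz.
Third harmonic of the second: 3·283.9 = 851.7 Hz.
f_beat = |846.0 − 851.7| = 5.7 Hz.

5.7 Hz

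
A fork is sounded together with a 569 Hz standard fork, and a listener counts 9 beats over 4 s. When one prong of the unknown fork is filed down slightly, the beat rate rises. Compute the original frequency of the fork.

Beat frequency = 9/4 = 2.25 Hz.
|f − 569| = 2.25, so the fork was at either 566.75 Hz or 571.25 Hz.
Filing a prong removes mass and raises the fork's frequency; the adjustment raises the fork's frequency.
The beat rate rose, so the adjustment moved the fork further from 569 Hz — it was already above the reference.

571.25 Hz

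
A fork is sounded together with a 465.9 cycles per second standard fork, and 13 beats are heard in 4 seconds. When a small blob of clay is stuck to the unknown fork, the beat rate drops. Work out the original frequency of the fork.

Beat frequency = 13/4 = 3.25 Hz.
|f − 465.9| = 3.25, so the fork was at either 462.65 Hz or 469.15 Hz.
Adding mass to a fork lowers its frequency; the adjustment lowers the fork's frequency.
The beat rate fell, so the adjustment moved the fork toward 465.9 Hz — it must have started above the reference.

469.15 Hz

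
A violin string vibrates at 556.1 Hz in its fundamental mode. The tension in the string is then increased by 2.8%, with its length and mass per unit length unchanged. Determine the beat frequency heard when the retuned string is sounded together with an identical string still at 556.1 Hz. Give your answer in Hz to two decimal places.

7.73 Hz

For a string, f ∝ √T, so the new frequency is 556.1·√1.028 = 563.8317 Hz.
f_beat = |563.8317 − 556.1| = 7.73 Hz.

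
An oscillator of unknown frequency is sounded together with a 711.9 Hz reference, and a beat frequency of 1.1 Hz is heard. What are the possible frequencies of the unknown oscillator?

710.8 Hz or 713 Hz

|f − 711.9| = 1.1, so f = 711.9 ± 1.1.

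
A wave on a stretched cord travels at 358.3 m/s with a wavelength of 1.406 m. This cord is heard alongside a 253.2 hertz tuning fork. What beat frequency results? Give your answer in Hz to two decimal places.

1.64 Hz

Source frequency f = v/λ = 358.3/1.406 = 254.8364 Hz.
f_beat = |254.8364 − 253.2| = 1.64 Hz.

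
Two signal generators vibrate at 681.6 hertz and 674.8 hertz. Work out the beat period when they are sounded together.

f_beat = |681.6 − 674.8| = 6.8 Hz.
Beat period T = 1 / f_beat = 1 / 6.8 s.

0.147 s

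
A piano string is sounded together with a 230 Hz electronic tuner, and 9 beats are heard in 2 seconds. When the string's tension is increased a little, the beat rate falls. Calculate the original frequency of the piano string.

225.5 Hz

Beat frequency = 9/2 = 4.5 Hz.
|f − 230| = 4.5, so the piano string was at either 225.5 Hz or 234.5 Hz.
Higher tension means higher frequency; the adjustment raises the piano string's frequency.
The beat rate fell, so the adjustment moved the piano string toward 230 Hz — it must have started below the reference.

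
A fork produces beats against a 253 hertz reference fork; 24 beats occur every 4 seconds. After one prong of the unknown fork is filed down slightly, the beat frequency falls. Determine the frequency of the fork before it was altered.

247 Hz

Beat frequency = 24/4 = 6 Hz.
|f − 253| = 6, so the fork was at either 247 Hz or 259 Hz.
Filing a prong removes mass and raises the fork's frequency; the adjustment raises the fork's frequency.
The beat rate fell, so the adjustment moved the fork toward 253 Hz — it must have started below the reference.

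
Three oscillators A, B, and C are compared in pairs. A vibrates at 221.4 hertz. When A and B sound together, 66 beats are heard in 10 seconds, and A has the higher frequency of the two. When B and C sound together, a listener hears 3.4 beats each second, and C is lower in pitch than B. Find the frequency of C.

211.4 Hz

A–B: Beat frequency = 66/10 = 6.6 Hz.
B is below A, so f_B = 221.4 − 6.6 = 214.8 Hz.
C is below B, so f_C = 214.8 − 3.4 = 211.4 Hz.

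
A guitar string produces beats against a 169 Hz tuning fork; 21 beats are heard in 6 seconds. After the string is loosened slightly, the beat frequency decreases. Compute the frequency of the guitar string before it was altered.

Beat frequency = 21/6 = 3.5 Hz.
|f − 169| = 3.5, so the guitar string was at either 165.5 Hz or 172.5 Hz.
Reducing tension lowers a string's frequency; the adjustment lowers the guitar string's frequency.
The beat rate fell, so the adjustment moved the guitar string toward 169 Hz — it must have started above the reference.

172.5 Hz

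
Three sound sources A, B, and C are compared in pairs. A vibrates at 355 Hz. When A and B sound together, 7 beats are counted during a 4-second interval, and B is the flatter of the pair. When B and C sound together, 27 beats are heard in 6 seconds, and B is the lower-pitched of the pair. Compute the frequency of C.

357.75 Hz

A–B: Beat frequency = 7/4 = 1.75 Hz.
B is below A, so f_B = 355 − 1.75 = 353.25 Hz.
B–C: Beat frequency = 27/6 = 4.5 Hz.
C is above B, so f_C = 353.25 + 4.5 = 357.75 Hz.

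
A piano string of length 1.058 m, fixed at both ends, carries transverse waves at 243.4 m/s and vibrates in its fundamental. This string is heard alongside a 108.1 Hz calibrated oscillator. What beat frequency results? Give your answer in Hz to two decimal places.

For a string fixed at both ends, f_n = n·v/(2L) = 1·243.4/(2·1.058) = 115.0284 Hz.
f_beat = |115.0284 − 108.1| = 6.93 Hz.

6.93 Hz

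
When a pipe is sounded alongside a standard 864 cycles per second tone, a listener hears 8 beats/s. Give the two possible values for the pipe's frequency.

|f − 864| = 8, so f = 864 ± 8.

856 Hz or 872 Hz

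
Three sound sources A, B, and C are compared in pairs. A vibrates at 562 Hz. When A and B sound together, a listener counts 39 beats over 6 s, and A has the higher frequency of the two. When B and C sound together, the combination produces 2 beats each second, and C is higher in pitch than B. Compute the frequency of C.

A–B: Beat frequency = 39/6 = 6.5 Hz.
B is below A, so f_B = 562 − 6.5 = 555.5 Hz.
C is above B, so f_C = 555.5 + 2 = 557.5 Hz.

557.5 Hz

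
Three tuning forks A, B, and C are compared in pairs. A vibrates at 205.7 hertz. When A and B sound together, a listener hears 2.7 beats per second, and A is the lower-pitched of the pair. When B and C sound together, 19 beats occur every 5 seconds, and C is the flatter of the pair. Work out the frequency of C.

B is above A, so f_B = 205.7 + 2.7 = 208.4 Hz.
B–C: Beat frequency = 19/5 = 3.8 Hz.
C is below B, so f_C = 208.4 − 3.8 = 204.6 Hz.

204.6 Hz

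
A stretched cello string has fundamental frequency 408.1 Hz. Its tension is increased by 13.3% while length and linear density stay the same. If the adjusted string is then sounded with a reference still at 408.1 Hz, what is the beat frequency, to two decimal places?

26.29 Hz

For a string, f ∝ √T, so the new frequency is 408.1·√1.133 = 434.3917 Hz.
f_beat = |434.3917 − 408.1| = 26.29 Hz.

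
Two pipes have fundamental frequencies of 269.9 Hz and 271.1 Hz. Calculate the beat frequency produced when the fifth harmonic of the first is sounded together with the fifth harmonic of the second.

6.0 Hz

Fifth harmonic of the first: 5·269.9 = 1349.5 Hz.
Fifth harmonic of the second: 5·271.1 = 1355.5 Hz.
f_beat = |1349.5 − 1355.5| = 6.0 Hz.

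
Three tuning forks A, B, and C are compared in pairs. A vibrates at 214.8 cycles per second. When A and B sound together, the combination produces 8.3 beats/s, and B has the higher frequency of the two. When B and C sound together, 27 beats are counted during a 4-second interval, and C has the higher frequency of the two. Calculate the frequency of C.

B is above A, so f_B = 214.8 + 8.3 = 223.1 Hz.
B–C: Beat frequency = 27/4 = 6.75 Hz.
C is above B, so f_C = 223.1 + 6.75 = 229.85 Hz.

229.85 Hz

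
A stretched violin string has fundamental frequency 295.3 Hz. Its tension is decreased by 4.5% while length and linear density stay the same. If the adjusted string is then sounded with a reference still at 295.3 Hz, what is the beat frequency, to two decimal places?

For a string, f ∝ √T, so the new frequency is 295.3·√0.955 = 288.5793 Hz.
f_beat = |288.5793 − 295.3| = 6.72 Hz.

6.72 Hz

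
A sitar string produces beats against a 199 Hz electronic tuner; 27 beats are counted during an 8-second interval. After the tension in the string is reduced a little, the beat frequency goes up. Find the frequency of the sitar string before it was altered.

Beat frequency = 27/8 = 3.375 Hz.
|f − 199| = 3.375, so the sitar string was at either 195.625 Hz or 202.375 Hz.
Lower tension means lower frequency; the adjustment lowers the sitar string's frequency.
The beat rate rose, so the adjustment moved the sitar string further from 199 Hz — it was already below the reference.

195.625 Hz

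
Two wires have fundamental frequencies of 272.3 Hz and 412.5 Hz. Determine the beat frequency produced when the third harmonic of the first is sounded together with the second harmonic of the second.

8.1 Hz

Third harmonic of the first: 3·272.3 = 816.9 Hz.
Second harmonic of the second: 2·412.5 = 825.0 Hz.
f_beat = |816.9 − 825.0| = 8.1 Hz.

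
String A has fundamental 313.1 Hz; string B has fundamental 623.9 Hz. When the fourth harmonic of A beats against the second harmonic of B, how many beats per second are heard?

4.6 Hz

Fourth harmonic of the first: 4·313.1 = 1252.4 Hz.
Second harmonic of the second: 2·623.9 = 1247.8 Hz.
f_beat = |1252.4 − 1247.8| = 4.6 Hz.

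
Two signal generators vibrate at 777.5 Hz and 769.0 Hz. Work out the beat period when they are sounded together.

f_beat = |777.5 − 769.0| = 8.5 Hz.
Beat period T = 1 / f_beat = 1 / 8.5 s.

0.118 s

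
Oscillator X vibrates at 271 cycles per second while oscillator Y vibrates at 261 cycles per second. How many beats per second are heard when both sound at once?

10 Hz

Beats arise from superposition of two nearby frequencies; the beat rate is |f₁ − f₂|.
|271 − 261| = 10 Hz.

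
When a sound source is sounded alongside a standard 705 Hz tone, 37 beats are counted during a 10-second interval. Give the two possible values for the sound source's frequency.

Beat frequency = 37/10 = 3.7 Hz.
|f − 705| = 3.7, so f = 705 ± 3.7.

701.3 Hz or 708.7 Hz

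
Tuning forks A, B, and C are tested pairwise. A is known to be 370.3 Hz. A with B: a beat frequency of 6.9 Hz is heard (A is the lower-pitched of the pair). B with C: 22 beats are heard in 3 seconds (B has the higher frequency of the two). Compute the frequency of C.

B is above A, so f_B = 370.3 + 6.9 = 377.2 Hz.
B–C: Beat frequency = 22/3 = 7.3333 Hz.
C is below B, so f_C = 377.2 − 7.3333 = 369.8667 Hz.

369.8667 Hz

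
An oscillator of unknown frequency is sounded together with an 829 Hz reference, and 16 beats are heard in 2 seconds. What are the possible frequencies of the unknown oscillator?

Beat frequency = 16/2 = 8 Hz.
|f − 829| = 8, so f = 829 ± 8.

821 Hz or 837 Hz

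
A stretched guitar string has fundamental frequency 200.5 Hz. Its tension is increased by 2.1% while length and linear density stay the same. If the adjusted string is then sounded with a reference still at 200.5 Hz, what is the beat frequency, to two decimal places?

For a string, f ∝ √T, so the new frequency is 200.5·√1.021 = 202.5943 Hz.
f_beat = |202.5943 − 200.5| = 2.09 Hz.

2.09 Hz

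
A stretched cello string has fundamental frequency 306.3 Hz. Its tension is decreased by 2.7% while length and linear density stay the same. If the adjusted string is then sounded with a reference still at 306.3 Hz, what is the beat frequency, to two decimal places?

For a string, f ∝ √T, so the new frequency is 306.3·√0.973 = 302.1367 Hz.
f_beat = |302.1367 − 306.3| = 4.16 Hz.

4.16 Hz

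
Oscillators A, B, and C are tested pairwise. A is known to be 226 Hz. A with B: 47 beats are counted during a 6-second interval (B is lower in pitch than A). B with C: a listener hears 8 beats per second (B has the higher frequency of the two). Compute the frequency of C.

A–B: Beat frequency = 47/6 = 7.8333 Hz.
B is below A, so f_B = 226 − 7.8333 = 218.1667 Hz.
C is below B, so f_C = 218.1667 − 8 = 210.1667 Hz.

210.1667 Hz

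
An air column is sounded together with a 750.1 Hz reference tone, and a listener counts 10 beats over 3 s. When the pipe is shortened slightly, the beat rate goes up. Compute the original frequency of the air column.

Beat frequency = 10/3 = 3.3333 Hz.
|f − 750.1| = 3.3333, so the air column was at either 746.7667 Hz or 753.4333 Hz.
A shorter pipe has a higher fundamental; the adjustment raises the air column's frequency.
The beat rate rose, so the adjustment moved the air column further from 750.1 Hz — it was already above the reference.

753.4333 Hz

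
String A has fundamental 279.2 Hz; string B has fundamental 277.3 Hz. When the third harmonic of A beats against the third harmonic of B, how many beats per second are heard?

Third harmonic of the first: 3·279.2 = 837.6 Hz.
Third harmonic of the second: 3·277.3 = 831.9 Hz.
f_beat = |837.6 − 831.9| = 5.7 Hz.

5.7 Hz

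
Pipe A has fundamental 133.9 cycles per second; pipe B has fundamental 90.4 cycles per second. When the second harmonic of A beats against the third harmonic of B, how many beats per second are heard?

Second harmonic of the first: 2·133.9 = 267.8 Hz.
Third harmonic of the second: 3·90.4 = 271.2 Hz.
f_beat = |267.8 − 271.2| = 3.4 Hz.

3.4 Hz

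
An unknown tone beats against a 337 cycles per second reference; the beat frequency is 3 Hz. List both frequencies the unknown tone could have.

|f − 337| = 3, so f = 337 ± 3.

334 Hz or 340 Hz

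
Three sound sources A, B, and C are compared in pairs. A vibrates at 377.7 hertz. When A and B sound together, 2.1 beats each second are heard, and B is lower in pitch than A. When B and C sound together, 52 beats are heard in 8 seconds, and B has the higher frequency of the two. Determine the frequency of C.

B is below A, so f_B = 377.7 − 2.1 = 375.6 Hz.
B–C: Beat frequency = 52/8 = 6.5 Hz.
C is below B, so f_C = 375.6 − 6.5 = 369.1 Hz.

369.1 Hz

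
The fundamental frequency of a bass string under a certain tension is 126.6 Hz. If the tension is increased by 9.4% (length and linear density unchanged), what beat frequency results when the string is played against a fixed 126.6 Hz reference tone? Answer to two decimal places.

For a string, f ∝ √T, so the new frequency is 126.6·√1.094 = 132.4166 Hz.
f_beat = |132.4166 − 126.6| = 5.82 Hz.

5.82 Hz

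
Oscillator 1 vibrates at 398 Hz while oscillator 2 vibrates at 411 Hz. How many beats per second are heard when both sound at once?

f_beat = |f₁ − f₂|.
|398 − 411| = 13 Hz.

13 Hz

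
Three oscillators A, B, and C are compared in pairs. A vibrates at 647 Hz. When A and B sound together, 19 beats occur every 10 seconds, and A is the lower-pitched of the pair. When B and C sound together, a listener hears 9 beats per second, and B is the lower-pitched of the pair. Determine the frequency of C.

A–B: Beat frequency = 19/10 = 1.9 Hz.
B is above A, so f_B = 647 + 1.9 = 648.9 Hz.
C is above B, so f_C = 648.9 + 9 = 657.9 Hz.

657.9 Hz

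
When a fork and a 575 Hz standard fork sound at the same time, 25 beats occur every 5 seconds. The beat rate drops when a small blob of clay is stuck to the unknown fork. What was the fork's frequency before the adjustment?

580 Hz

Beat frequency = 25/5 = 5 Hz.
|f − 575| = 5, so the fork was at either 570 Hz or 580 Hz.
Adding mass to a fork lowers its frequency; the adjustment lowers the fork's frequency.
The beat rate fell, so the adjustment moved the fork toward 575 Hz — it must have started above the reference.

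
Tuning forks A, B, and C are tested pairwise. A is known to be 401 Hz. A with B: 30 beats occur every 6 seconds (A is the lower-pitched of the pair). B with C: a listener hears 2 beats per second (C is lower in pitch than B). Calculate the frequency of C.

A–B: Beat frequency = 30/6 = 5 Hz.
B is above A, so f_B = 401 + 5 = 406 Hz.
C is below B, so f_C = 406 − 2 = 404 Hz.

404 Hz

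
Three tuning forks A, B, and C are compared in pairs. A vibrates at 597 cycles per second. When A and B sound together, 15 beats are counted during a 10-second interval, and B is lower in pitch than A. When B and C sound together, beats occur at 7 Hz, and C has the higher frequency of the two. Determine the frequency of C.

A–B: Beat frequency = 15/10 = 1.5 Hz.
B is below A, so f_B = 597 − 1.5 = 595.5 Hz.
C is above B, so f_C = 595.5 + 7 = 602.5 Hz.

602.5 Hz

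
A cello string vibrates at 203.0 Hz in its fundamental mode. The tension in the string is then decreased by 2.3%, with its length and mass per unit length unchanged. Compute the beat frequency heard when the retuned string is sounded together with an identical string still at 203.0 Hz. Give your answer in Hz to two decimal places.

2.35 Hz

For a string, f ∝ √T, so the new frequency is 203.0·√0.977 = 200.6519 Hz.
f_beat = |200.6519 − 203.0| = 2.35 Hz.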